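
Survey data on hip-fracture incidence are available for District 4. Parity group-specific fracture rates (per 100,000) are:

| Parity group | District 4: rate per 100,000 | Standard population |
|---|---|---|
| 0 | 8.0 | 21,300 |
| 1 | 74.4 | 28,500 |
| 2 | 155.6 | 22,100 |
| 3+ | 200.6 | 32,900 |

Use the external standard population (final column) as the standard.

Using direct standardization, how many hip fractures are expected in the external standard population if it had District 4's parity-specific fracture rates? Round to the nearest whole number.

Expected hip fractures = Σ (standard pop × parity-specific rate ÷ 100,000)
= 21,300×8.0/100,000 + 28,500×74.4/100,000 + 22,100×155.6/100,000 + 32,900×200.6/100,000
= 1.70 + 21.20 + 34.39 + 66.00 = 123.29.

123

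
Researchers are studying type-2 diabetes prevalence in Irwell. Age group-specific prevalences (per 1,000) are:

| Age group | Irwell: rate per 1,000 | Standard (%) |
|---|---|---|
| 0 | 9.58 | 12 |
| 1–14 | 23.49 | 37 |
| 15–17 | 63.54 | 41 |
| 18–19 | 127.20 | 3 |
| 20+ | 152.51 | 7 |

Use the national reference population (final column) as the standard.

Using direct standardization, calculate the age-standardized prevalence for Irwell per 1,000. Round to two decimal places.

Standard weights: 0.12, 0.37, 0.41, 0.03, 0.07.
Standardized rate: 0.1200×9.58 + 0.3700×23.49 + 0.4100×63.54 + 0.0300×127.20 + 0.0700×152.51 = 50.3840 per 1,000.

50.38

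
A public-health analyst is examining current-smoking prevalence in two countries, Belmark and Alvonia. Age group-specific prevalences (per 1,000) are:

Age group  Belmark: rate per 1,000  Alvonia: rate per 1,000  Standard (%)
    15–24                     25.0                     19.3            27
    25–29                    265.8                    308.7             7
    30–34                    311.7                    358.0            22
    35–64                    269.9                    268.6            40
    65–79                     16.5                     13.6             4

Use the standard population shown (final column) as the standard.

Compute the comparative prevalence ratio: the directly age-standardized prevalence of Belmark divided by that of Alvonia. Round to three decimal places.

0.948

Standard weights: 0.27, 0.07, 0.22, 0.40, 0.04.
Belmark: 0.2700×25.0 + 0.0700×265.8 + 0.2200×311.7 + 0.4000×269.9 + 0.0400×16.5 = 202.5500 per 1,000.
Alvonia: 0.2700×19.3 + 0.0700×308.7 + 0.2200×358.0 + 0.4000×268.6 + 0.0400×13.6 = 213.5640 per 1,000.
Ratio = 202.5500 ÷ 213.5640 = 0.94843.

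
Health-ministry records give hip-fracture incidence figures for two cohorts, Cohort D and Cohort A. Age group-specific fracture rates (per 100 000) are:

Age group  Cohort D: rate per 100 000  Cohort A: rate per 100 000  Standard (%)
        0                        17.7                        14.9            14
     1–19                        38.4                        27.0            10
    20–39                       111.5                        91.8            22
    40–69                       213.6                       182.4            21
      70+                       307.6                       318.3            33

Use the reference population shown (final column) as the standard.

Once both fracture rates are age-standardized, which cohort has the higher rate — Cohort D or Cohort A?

Standard weights: 0.14, 0.10, 0.22, 0.21, 0.33.
Cohort D: 0.1400×17.7 + 0.1000×38.4 + 0.2200×111.5 + 0.2100×213.6 + 0.3300×307.6 = 177.2120 per 100 000.
Cohort A: 0.1400×14.9 + 0.1000×27.0 + 0.2200×91.8 + 0.2100×182.4 + 0.3300×318.3 = 168.3250 per 100 000.

Cohort D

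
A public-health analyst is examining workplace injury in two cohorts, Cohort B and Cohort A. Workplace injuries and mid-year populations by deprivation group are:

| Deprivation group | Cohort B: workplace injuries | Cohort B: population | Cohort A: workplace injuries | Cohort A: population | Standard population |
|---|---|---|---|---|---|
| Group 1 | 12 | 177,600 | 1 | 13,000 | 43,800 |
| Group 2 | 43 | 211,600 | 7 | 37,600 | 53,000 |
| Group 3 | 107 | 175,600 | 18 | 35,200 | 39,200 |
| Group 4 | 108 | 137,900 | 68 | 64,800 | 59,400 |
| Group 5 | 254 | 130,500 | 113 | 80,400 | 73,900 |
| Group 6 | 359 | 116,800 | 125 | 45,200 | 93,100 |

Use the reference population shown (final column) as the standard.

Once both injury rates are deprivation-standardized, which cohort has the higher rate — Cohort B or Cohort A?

Deprivation-specific rates per 10,000 for Cohort B: 0.68, 2.03, 6.09, 7.83, 19.46, 30.74.
For Cohort A: 0.77, 1.86, 5.11, 10.49, 14.05, 27.65.
Standard total = 362,400; weights = 0.1209, 0.1462, 0.1082, 0.1639, 0.2039, 0.2569.
Cohort B: 0.1209×0.68 + 0.1462×2.03 + 0.1082×6.09 + 0.1639×7.83 + 0.2039×19.46 + 0.2569×30.74 = 14.1867 per 10,000.
Cohort A: 0.1209×0.77 + 0.1462×1.86 + 0.1082×5.11 + 0.1639×10.49 + 0.2039×14.05 + 0.2569×27.65 = 12.6089 per 10,000.
The crude rates (9.29 vs 12.02) would put Cohort A higher, but that reflects its deprivation composition; once standardized to a common deprivation structure, Cohort B has the higher underlying rate.

Cohort B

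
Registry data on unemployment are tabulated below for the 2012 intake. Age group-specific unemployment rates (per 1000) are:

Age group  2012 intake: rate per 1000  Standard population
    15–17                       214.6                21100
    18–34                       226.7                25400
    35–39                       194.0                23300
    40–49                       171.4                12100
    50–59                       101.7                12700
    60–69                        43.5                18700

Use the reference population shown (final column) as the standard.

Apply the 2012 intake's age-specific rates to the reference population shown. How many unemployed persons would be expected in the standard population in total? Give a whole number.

18985

Expected unemployed persons = Σ (standard pop × age-specific rate ÷ 1000)
= 21100×214.6/1000 + 25400×226.7/1000 + 23300×194.0/1000 + 12100×171.4/1000 + 12700×101.7/1000 + 18700×43.5/1000
= 4528.06 + 5758.18 + 4520.20 + 2073.94 + 1291.59 + 813.45 = 18985.42.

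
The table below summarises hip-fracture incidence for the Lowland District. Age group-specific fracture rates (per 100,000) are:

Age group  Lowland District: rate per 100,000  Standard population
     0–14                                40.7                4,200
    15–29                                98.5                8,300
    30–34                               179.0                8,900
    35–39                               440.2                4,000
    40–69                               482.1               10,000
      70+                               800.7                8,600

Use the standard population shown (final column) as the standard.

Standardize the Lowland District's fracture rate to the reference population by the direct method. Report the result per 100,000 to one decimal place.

364.8

Standard total = 44,000; weights = 0.0955, 0.1886, 0.2023, 0.0909, 0.2273, 0.1955.
Standardized rate: 0.0955×40.7 + 0.1886×98.5 + 0.2023×179.0 + 0.0909×440.2 + 0.2273×482.1 + 0.1955×800.7 = 364.7593 per 100,000.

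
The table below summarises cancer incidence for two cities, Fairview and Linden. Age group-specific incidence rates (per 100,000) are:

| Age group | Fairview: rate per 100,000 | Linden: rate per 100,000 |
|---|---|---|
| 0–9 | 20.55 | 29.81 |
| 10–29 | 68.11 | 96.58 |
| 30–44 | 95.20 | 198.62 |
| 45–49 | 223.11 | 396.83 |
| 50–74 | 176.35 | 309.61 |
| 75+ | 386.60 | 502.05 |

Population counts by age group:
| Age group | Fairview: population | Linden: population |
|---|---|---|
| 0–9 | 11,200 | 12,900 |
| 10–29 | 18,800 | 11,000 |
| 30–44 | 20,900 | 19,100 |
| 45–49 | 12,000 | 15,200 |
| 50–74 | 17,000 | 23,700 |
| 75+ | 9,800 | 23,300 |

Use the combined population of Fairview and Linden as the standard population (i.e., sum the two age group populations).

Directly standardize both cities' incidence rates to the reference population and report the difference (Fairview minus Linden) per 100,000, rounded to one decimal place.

-98.4

Combined standard total = 194,900; weights = 0.1237, 0.1529, 0.2052, 0.1396, 0.2088, 0.1698.
Fairview: 0.1237×20.55 + 0.1529×68.11 + 0.2052×95.20 + 0.1396×223.11 + 0.2088×176.35 + 0.1698×386.60 = 166.1130 per 100,000.
Linden: 0.1237×29.81 + 0.1529×96.58 + 0.2052×198.62 + 0.1396×396.83 + 0.2088×309.61 + 0.1698×502.05 = 264.5155 per 100,000.
Difference = 166.1130 − 264.5155 = -98.4024.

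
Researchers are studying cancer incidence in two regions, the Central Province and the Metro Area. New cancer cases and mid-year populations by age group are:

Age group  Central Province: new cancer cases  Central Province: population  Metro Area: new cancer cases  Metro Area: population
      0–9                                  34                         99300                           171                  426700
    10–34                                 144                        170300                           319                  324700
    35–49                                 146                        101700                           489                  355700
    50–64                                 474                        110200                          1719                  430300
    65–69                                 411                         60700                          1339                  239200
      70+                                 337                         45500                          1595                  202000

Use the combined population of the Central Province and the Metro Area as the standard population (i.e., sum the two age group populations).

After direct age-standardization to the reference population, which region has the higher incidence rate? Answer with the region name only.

Age-specific rates per 100000 for the Central Province: 34.24, 84.56, 143.56, 430.13, 677.10, 740.66.
For the Metro Area: 40.07, 98.24, 137.48, 399.49, 559.78, 789.60.
Combined standard total = 2566300; weights = 0.2050, 0.1929, 0.1782, 0.2106, 0.1169, 0.0964.
The Central Province: 0.2050×34.24 + 0.1929×84.56 + 0.1782×143.56 + 0.2106×430.13 + 0.1169×677.10 + 0.0964×740.66 = 290.0631 per 100000.
The Metro Area: 0.2050×40.07 + 0.1929×98.24 + 0.1782×137.48 + 0.2106×399.49 + 0.1169×559.78 + 0.0964×789.60 = 277.3726 per 100000.
The crude rates (263.06 vs 284.65) would put the Metro Area higher, but that reflects its age composition; once standardized to a common age structure, the Central Province has the higher underlying rate.

Central Province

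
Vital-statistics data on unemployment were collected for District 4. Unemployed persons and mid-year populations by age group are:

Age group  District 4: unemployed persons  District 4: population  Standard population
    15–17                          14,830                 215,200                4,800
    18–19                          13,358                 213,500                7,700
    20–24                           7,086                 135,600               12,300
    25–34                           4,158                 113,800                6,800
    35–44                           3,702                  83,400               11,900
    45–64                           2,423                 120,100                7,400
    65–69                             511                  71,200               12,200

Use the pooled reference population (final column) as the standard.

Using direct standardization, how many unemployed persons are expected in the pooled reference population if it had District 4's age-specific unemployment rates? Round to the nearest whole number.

Age-specific rates per 1,000 for District 4: 68.913, 62.567, 52.257, 36.538, 44.388, 20.175, 7.177.
Expected unemployed persons = Σ (standard pop × age-specific rate ÷ 1,000)
= 4,800×68.913/1,000 + 7,700×62.567/1,000 + 12,300×52.257/1,000 + 6,800×36.538/1,000 + 11,900×44.388/1,000 + 7,400×20.175/1,000 + 12,200×7.177/1,000
= 330.78 + 481.76 + 642.76 + 248.46 + 528.22 + 149.29 + 87.56 = 2468.83.

2469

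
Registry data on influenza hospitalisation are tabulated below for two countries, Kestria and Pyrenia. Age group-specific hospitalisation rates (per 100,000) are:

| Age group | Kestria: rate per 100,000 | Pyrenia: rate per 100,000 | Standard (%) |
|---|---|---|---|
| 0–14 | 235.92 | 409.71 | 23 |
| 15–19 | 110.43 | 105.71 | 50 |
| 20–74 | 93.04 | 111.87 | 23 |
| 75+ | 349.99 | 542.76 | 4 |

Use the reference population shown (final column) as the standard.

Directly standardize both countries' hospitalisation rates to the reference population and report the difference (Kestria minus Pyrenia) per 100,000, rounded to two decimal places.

Standard weights: 0.23, 0.50, 0.23, 0.04.
Kestria: 0.2300×235.92 + 0.5000×110.43 + 0.2300×93.04 + 0.0400×349.99 = 144.8754 per 100,000.
Pyrenia: 0.2300×409.71 + 0.5000×105.71 + 0.2300×111.87 + 0.0400×542.76 = 194.5288 per 100,000.
Difference = 144.8754 − 194.5288 = -49.6534.

-49.65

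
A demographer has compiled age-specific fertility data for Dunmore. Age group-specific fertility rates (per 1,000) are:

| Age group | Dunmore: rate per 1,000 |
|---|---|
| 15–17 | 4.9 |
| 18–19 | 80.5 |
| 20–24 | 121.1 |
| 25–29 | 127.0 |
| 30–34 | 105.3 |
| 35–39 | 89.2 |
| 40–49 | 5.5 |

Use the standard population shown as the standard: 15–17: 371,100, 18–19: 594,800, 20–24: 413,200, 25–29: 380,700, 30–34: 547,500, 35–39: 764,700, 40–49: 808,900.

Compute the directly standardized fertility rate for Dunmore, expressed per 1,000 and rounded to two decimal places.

Standard total = 3,880,900; weights = 0.0956, 0.1533, 0.1065, 0.0981, 0.1411, 0.1970, 0.2084.
Standardized rate: 0.0956×4.9 + 0.1533×80.5 + 0.1065×121.1 + 0.0981×127.0 + 0.1411×105.3 + 0.1970×89.2 + 0.2084×5.5 = 71.7357 per 1,000.

71.74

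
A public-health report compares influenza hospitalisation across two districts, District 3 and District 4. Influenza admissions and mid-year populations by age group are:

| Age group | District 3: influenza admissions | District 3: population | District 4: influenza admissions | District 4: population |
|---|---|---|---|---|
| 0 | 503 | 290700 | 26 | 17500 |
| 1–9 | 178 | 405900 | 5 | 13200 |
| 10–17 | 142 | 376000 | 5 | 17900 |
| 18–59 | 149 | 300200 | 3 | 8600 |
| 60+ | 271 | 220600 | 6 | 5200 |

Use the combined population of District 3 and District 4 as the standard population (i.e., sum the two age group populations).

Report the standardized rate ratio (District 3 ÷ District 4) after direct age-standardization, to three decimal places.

1.184

Age-specific rates per 100000 for District 3: 173.03, 43.85, 37.77, 49.63, 122.85.
For District 4: 148.57, 37.88, 27.93, 34.88, 115.38.
Combined standard total = 1655800; weights = 0.1861, 0.2531, 0.2379, 0.1865, 0.1364.
District 3: 0.1861×173.03 + 0.2531×43.85 + 0.2379×37.77 + 0.1865×49.63 + 0.1364×122.85 = 78.2996 per 100000.
District 4: 0.1861×148.57 + 0.2531×37.88 + 0.2379×27.93 + 0.1865×34.88 + 0.1364×115.38 = 66.1272 per 100000.
Ratio = 78.2996 ÷ 66.1272 = 1.18408.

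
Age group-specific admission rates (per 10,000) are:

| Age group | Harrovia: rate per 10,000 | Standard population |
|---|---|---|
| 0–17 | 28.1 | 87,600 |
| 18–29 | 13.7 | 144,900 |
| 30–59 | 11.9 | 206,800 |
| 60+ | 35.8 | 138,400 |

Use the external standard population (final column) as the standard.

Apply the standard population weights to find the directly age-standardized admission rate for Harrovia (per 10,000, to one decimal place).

20.5

Standard total = 577,700; weights = 0.1516, 0.2508, 0.3580, 0.2396.
Standardized rate: 0.1516×28.1 + 0.2508×13.7 + 0.3580×11.9 + 0.2396×35.8 = 20.5337 per 10,000.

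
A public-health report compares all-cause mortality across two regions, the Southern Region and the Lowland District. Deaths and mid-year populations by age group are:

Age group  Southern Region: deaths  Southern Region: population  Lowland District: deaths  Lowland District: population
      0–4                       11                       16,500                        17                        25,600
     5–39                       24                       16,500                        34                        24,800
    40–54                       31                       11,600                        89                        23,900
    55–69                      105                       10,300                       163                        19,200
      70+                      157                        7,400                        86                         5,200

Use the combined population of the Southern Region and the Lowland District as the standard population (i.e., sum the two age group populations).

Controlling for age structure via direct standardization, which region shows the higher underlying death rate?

Southern Region

Age-specific rates per 1,000 for the Southern Region: 0.667, 1.455, 2.672, 10.194, 21.216.
For the Lowland District: 0.664, 1.371, 3.724, 8.490, 16.538.
Combined standard total = 161,000; weights = 0.2615, 0.2565, 0.2205, 0.1832, 0.0783.
The Southern Region: 0.2615×0.667 + 0.2565×1.455 + 0.2205×2.672 + 0.1832×10.194 + 0.0783×21.216 = 4.6650 per 1,000.
The Lowland District: 0.2615×0.664 + 0.2565×1.371 + 0.2205×3.724 + 0.1832×8.490 + 0.0783×16.538 = 4.1963 per 1,000.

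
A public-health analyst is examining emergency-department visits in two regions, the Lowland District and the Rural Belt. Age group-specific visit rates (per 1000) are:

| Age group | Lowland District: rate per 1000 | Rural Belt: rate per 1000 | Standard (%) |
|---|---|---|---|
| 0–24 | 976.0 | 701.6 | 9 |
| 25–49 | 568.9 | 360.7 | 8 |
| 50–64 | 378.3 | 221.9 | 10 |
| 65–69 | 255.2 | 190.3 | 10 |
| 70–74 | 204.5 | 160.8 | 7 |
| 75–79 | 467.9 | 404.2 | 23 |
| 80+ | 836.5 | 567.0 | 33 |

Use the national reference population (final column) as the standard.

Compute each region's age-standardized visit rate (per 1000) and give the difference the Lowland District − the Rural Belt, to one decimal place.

Standard weights: 0.09, 0.08, 0.10, 0.10, 0.07, 0.23, 0.33.
The Lowland District: 0.0900×976.0 + 0.0800×568.9 + 0.1000×378.3 + 0.1000×255.2 + 0.0700×204.5 + 0.2300×467.9 + 0.3300×836.5 = 594.6790 per 1000.
The Rural Belt: 0.0900×701.6 + 0.0800×360.7 + 0.1000×221.9 + 0.1000×190.3 + 0.0700×160.8 + 0.2300×404.2 + 0.3300×567.0 = 424.5520 per 1000.
Difference = 594.6790 − 424.5520 = 170.1270.

170.1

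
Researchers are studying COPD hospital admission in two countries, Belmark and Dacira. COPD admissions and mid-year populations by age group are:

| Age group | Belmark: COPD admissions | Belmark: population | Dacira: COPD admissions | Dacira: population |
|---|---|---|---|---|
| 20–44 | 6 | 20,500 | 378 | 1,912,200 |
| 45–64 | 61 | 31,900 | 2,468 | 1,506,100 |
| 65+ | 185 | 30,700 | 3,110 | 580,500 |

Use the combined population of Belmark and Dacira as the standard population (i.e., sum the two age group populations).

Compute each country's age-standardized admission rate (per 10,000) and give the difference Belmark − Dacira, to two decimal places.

Age-specific rates per 10,000 for Belmark: 2.93, 19.12, 60.26.
For Dacira: 1.98, 16.39, 53.57.
Combined standard total = 4,081,900; weights = 0.4735, 0.3768, 0.1497.
Belmark: 0.4735×2.93 + 0.3768×19.12 + 0.1497×60.26 = 17.6139 per 10,000.
Dacira: 0.4735×1.98 + 0.3768×16.39 + 0.1497×53.57 = 15.1322 per 10,000.
Difference = 17.6139 − 15.1322 = 2.4817.

2.48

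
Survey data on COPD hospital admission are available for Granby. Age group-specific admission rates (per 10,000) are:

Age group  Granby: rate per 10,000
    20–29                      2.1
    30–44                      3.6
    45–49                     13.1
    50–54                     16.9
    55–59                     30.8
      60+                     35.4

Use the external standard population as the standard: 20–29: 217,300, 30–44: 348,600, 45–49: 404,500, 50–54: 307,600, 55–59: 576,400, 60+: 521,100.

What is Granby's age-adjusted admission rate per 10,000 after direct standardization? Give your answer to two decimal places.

20.38

Standard total = 2,375,500; weights = 0.0915, 0.1467, 0.1703, 0.1295, 0.2426, 0.2194.
Standardized rate: 0.0915×2.1 + 0.1467×3.6 + 0.1703×13.1 + 0.1295×16.9 + 0.2426×30.8 + 0.2194×35.4 = 20.3783 per 10,000.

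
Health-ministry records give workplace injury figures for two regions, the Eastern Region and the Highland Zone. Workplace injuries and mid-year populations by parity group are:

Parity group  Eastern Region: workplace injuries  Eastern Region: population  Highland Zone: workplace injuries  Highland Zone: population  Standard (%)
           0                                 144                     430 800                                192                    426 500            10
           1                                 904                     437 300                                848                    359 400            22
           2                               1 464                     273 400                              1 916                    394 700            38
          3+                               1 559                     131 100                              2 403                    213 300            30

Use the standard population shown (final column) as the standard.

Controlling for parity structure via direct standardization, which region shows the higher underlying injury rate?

Eastern Region

Parity-specific rates per 10 000 for the Eastern Region: 3.34, 20.67, 53.55, 118.92.
For the Highland Zone: 4.50, 23.59, 48.54, 112.66.
Standard weights: 0.10, 0.22, 0.38, 0.30.
The Eastern Region: 0.1000×3.34 + 0.2200×20.67 + 0.3800×53.55 + 0.3000×118.92 = 60.9054 per 10 000.
The Highland Zone: 0.1000×4.50 + 0.2200×23.59 + 0.3800×48.54 + 0.3000×112.66 = 57.8849 per 10 000.
The crude rates (31.99 vs 38.45) would put the Highland Zone higher, but that reflects its parity composition; once standardized to a common parity structure, the Eastern Region has the higher underlying rate.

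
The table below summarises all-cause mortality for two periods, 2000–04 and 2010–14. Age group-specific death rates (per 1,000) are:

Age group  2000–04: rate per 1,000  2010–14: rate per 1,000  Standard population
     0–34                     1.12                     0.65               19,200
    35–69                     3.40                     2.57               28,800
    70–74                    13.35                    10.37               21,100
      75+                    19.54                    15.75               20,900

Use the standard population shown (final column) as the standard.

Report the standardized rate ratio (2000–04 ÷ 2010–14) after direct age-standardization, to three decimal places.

Standard total = 90,000; weights = 0.2133, 0.3200, 0.2344, 0.2322.
2000–04: 0.2133×1.12 + 0.3200×3.40 + 0.2344×13.35 + 0.2322×19.54 = 8.9944 per 1,000.
2010–14: 0.2133×0.65 + 0.3200×2.57 + 0.2344×10.37 + 0.2322×15.75 = 7.0498 per 1,000.
Ratio = 8.9944 ÷ 7.0498 = 1.27584.

1.276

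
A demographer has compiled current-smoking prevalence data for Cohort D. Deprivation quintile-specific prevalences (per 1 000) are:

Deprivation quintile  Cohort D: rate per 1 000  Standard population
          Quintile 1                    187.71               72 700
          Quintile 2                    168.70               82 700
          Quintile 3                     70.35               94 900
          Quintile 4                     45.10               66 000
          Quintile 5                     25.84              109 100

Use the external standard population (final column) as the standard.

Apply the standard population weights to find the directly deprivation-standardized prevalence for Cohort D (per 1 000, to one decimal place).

Standard total = 425 400; weights = 0.1709, 0.1944, 0.2231, 0.1551, 0.2565.
Standardized rate: 0.1709×187.71 + 0.1944×168.70 + 0.2231×70.35 + 0.1551×45.10 + 0.2565×25.84 = 94.1936 per 1 000.

94.2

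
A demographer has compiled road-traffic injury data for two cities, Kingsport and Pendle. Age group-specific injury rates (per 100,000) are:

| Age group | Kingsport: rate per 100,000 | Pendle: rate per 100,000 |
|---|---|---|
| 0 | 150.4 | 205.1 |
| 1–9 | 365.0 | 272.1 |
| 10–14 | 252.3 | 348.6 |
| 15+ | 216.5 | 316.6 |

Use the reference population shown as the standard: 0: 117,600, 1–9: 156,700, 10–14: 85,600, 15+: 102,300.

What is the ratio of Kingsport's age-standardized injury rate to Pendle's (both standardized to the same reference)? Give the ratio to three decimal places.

0.920

Standard total = 462,200; weights = 0.2544, 0.3390, 0.1852, 0.2213.
Kingsport: 0.2544×150.4 + 0.3390×365.0 + 0.1852×252.3 + 0.2213×216.5 = 256.6581 per 100,000.
Pendle: 0.2544×205.1 + 0.3390×272.1 + 0.1852×348.6 + 0.2213×316.6 = 279.0700 per 100,000.
Ratio = 256.6581 ÷ 279.0700 = 0.91969.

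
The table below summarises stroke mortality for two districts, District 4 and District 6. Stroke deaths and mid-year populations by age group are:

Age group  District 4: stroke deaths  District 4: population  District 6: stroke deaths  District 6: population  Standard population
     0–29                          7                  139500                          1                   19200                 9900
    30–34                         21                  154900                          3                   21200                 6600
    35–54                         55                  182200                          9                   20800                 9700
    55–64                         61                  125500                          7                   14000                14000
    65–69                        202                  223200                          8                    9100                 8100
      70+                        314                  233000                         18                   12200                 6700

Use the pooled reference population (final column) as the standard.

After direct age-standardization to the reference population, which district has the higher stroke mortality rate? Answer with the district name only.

District 6

Age-specific rates per 100000 for District 4: 5.02, 13.56, 30.19, 48.61, 90.50, 134.76.
For District 6: 5.21, 14.15, 43.27, 50.00, 87.91, 147.54.
Standard total = 55000; weights = 0.1800, 0.1200, 0.1764, 0.2545, 0.1473, 0.1218.
District 4: 0.1800×5.02 + 0.1200×13.56 + 0.1764×30.19 + 0.2545×48.61 + 0.1473×90.50 + 0.1218×134.76 = 49.9714 per 100000.
District 6: 0.1800×5.21 + 0.1200×14.15 + 0.1764×43.27 + 0.2545×50.00 + 0.1473×87.91 + 0.1218×147.54 = 53.9142 per 100000.
The crude rates (62.36 vs 47.67) would put District 4 higher, but that reflects its age composition; once standardized to a common age structure, District 6 has the higher underlying rate.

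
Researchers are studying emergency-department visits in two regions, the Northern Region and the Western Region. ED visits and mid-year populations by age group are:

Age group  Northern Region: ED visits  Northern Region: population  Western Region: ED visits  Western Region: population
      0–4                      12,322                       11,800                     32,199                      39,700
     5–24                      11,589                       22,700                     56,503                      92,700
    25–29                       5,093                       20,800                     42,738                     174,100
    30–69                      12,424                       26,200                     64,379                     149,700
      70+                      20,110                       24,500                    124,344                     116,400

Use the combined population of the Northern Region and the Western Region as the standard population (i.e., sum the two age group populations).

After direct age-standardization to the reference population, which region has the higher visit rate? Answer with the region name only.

Western Region

Age-specific rates per 1,000 for the Northern Region: 1044.237, 510.529, 244.856, 474.198, 820.816.
For the Western Region: 811.058, 609.525, 245.480, 430.053, 1068.247.
Combined standard total = 678,600; weights = 0.0759, 0.1701, 0.2872, 0.2592, 0.2076.
The Northern Region: 0.0759×1044.237 + 0.1701×510.529 + 0.2872×244.856 + 0.2592×474.198 + 0.2076×820.816 = 529.7379 per 1,000.
The Western Region: 0.0759×811.058 + 0.1701×609.525 + 0.2872×245.480 + 0.2592×430.053 + 0.2076×1068.247 = 568.9878 per 1,000.
The crude rates (580.55 vs 559.14) would put the Northern Region higher, but that reflects its age composition; once standardized to a common age structure, the Western Region has the higher underlying rate.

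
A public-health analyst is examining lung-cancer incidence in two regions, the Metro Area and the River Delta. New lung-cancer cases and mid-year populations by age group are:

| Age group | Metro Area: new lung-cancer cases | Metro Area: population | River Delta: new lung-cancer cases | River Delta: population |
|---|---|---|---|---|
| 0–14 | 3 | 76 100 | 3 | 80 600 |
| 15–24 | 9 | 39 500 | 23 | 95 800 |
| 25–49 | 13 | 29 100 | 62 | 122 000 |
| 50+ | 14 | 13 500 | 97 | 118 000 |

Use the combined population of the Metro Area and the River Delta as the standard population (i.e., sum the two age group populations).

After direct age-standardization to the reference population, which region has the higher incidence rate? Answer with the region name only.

Metro Area

Age-specific rates per 100 000 for the Metro Area: 3.94, 22.78, 44.67, 103.70.
For the River Delta: 3.72, 24.01, 50.82, 82.20.
Combined standard total = 574 600; weights = 0.2727, 0.2355, 0.2630, 0.2289.
The Metro Area: 0.2727×3.94 + 0.2355×22.78 + 0.2630×44.67 + 0.2289×103.70 = 41.9209 per 100 000.
The River Delta: 0.2727×3.72 + 0.2355×24.01 + 0.2630×50.82 + 0.2289×82.20 = 38.8447 per 100 000.
The crude rates (24.65 vs 44.43) would put the River Delta higher, but that reflects its age composition; once standardized to a common age structure, the Metro Area has the higher underlying rate.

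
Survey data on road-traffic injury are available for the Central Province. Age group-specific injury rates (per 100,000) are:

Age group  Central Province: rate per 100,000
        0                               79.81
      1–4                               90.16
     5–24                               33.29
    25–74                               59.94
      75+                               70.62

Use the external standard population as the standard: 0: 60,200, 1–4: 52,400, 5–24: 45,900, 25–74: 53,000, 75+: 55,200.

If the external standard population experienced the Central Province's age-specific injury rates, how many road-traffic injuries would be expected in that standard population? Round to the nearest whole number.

181

Expected road-traffic injuries = Σ (standard pop × age-specific rate ÷ 100,000)
= 60,200×79.81/100,000 + 52,400×90.16/100,000 + 45,900×33.29/100,000 + 53,000×59.94/100,000 + 55,200×70.62/100,000
= 48.05 + 47.24 + 15.28 + 31.77 + 38.98 = 181.32.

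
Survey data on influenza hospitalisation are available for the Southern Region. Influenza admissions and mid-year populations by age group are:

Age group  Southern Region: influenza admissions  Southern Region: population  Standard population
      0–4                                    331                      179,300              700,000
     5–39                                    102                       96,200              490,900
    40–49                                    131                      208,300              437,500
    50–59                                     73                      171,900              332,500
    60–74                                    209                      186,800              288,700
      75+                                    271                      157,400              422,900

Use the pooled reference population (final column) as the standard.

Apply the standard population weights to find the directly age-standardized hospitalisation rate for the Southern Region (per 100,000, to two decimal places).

122.74

Age-specific rates per 100,000 for the Southern Region: 184.61, 106.03, 62.89, 42.47, 111.88, 172.17.
Standard total = 2,672,500; weights = 0.2619, 0.1837, 0.1637, 0.1244, 0.1080, 0.1582.
Standardized rate: 0.2619×184.61 + 0.1837×106.03 + 0.1637×62.89 + 0.1244×42.47 + 0.1080×111.88 + 0.1582×172.17 = 122.7397 per 100,000.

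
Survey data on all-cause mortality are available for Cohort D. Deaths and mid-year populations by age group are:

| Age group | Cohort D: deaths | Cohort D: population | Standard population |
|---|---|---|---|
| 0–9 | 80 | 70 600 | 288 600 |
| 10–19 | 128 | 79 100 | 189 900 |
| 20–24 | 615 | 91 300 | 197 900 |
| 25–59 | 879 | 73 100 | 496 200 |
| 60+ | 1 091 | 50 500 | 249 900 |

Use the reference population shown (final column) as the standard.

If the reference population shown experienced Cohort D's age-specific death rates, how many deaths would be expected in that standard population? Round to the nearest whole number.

13333

Age-specific rates per 1 000 for Cohort D: 1.133, 1.618, 6.736, 12.025, 21.604.
Expected deaths = Σ (standard pop × age-specific rate ÷ 1 000)
= 288 600×1.133/1 000 + 189 900×1.618/1 000 + 197 900×6.736/1 000 + 496 200×12.025/1 000 + 249 900×21.604/1 000
= 327.03 + 307.30 + 1333.06 + 5966.62 + 5398.83 = 13332.83.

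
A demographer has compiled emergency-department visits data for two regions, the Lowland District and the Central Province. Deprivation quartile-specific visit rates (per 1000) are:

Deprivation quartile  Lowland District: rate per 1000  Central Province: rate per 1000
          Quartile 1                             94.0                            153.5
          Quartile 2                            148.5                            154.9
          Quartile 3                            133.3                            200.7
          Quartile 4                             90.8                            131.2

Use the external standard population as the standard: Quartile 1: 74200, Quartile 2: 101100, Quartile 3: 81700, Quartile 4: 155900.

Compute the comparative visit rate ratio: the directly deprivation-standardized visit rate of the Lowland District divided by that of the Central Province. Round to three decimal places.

Standard total = 412900; weights = 0.1797, 0.2449, 0.1979, 0.3776.
The Lowland District: 0.1797×94.0 + 0.2449×148.5 + 0.1979×133.3 + 0.3776×90.8 = 113.9125 per 1000.
The Central Province: 0.1797×153.5 + 0.2449×154.9 + 0.1979×200.7 + 0.3776×131.2 = 154.7623 per 1000.
Ratio = 113.9125 ÷ 154.7623 = 0.73605.

0.736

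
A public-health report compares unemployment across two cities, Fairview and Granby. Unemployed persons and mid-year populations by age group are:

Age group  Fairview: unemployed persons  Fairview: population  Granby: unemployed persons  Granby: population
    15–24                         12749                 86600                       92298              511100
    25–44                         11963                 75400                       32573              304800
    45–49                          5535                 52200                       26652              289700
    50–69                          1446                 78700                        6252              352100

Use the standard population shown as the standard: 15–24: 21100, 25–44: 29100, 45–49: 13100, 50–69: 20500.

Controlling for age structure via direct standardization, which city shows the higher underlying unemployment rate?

Age-specific rates per 1000 for Fairview: 147.217, 158.660, 106.034, 18.374.
For Granby: 180.587, 106.867, 91.999, 17.756.
Standard total = 83800; weights = 0.2518, 0.3473, 0.1563, 0.2446.
Fairview: 0.2518×147.217 + 0.3473×158.660 + 0.1563×106.034 + 0.2446×18.374 = 113.2340 per 1000.
Granby: 0.2518×180.587 + 0.3473×106.867 + 0.1563×91.999 + 0.2446×17.756 = 101.3054 per 1000.
The crude rates (108.20 vs 108.24) would put Granby higher, but that reflects its age composition; once standardized to a common age structure, Fairview has the higher underlying rate.

Fairview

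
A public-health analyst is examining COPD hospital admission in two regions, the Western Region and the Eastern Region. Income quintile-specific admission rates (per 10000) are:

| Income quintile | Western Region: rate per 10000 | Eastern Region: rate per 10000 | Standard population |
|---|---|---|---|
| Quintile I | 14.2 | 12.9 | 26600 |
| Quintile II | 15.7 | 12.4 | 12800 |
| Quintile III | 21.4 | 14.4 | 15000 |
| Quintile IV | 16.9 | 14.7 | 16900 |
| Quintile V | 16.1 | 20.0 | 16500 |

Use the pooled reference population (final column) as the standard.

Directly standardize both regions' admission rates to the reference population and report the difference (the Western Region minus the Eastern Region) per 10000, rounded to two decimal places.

1.76

Standard total = 87800; weights = 0.3030, 0.1458, 0.1708, 0.1925, 0.1879.
The Western Region: 0.3030×14.2 + 0.1458×15.7 + 0.1708×21.4 + 0.1925×16.9 + 0.1879×16.1 = 16.5255 per 10000.
The Eastern Region: 0.3030×12.9 + 0.1458×12.4 + 0.1708×14.4 + 0.1925×14.7 + 0.1879×20.0 = 14.7641 per 10000.
Difference = 16.5255 − 14.7641 = 1.7614.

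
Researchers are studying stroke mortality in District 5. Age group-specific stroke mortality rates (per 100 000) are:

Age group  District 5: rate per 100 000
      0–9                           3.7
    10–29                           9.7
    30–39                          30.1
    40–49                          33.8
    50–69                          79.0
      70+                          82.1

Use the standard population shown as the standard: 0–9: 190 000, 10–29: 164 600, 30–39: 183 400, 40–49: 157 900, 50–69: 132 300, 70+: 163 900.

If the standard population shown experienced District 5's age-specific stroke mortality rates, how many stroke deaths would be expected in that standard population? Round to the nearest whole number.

Expected stroke deaths = Σ (standard pop × age-specific rate ÷ 100 000)
= 190 000×3.7/100 000 + 164 600×9.7/100 000 + 183 400×30.1/100 000 + 157 900×33.8/100 000 + 132 300×79.0/100 000 + 163 900×82.1/100 000
= 7.03 + 15.97 + 55.20 + 53.37 + 104.52 + 134.56 = 370.65.

371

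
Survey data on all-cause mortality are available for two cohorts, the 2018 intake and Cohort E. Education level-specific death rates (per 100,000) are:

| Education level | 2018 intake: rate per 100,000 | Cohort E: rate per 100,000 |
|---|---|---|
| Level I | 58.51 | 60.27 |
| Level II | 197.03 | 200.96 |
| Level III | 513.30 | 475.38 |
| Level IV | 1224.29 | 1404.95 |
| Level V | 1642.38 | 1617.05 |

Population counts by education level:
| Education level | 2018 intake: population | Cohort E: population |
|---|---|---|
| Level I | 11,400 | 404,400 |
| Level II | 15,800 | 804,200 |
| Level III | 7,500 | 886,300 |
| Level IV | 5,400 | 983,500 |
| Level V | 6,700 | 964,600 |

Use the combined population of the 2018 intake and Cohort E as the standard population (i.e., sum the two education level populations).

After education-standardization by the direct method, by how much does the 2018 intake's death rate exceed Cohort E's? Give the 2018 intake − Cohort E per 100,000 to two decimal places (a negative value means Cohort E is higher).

-30.35

Combined standard total = 4,089,800; weights = 0.1017, 0.2005, 0.2185, 0.2418, 0.2375.
The 2018 intake: 0.1017×58.51 + 0.2005×197.03 + 0.2185×513.30 + 0.2418×1224.29 + 0.2375×1642.38 = 843.7148 per 100,000.
Cohort E: 0.1017×60.27 + 0.2005×200.96 + 0.2185×475.38 + 0.2418×1404.95 + 0.2375×1617.05 = 874.0618 per 100,000.
Difference = 843.7148 − 874.0618 = -30.3470.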